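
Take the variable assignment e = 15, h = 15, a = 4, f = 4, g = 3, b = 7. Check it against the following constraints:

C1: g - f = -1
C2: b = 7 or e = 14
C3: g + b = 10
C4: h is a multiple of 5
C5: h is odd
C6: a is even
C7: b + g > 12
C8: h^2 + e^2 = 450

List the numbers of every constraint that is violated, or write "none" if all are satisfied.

C1: g - f = 3 - 4 = -1  true
C2: b = 7 = 7 (first disjunct)  true
C3: g + b = 3 + 7 = 10  true
C4: 15 / 5 = 3, so 5 divides 15  true
C5: h = 15 is odd  true
C6: a = 4 is even  true
C7: b + g = 7 + 3 = 10; 10 ≤ 12, bound 12 not met  false
C8: h^2 + e^2 = 15^2 + 15^2 = 225 + 225 = 450  true

No — constraint 7 is not satisfied.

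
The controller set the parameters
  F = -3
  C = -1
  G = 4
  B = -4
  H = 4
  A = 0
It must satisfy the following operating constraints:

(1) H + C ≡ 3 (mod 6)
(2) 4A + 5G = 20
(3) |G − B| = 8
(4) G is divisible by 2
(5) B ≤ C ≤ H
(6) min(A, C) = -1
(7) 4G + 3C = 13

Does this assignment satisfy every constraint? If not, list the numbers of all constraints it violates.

(1) H + C = 3; 3 mod 6 = 3  true
(2) 4A + 5G = 4(0) + 5(4) = 20  true
(3) |4 − (-4)| = 8  true
(4) 4 / 2 = 2, so 2 divides 4  true
(5) values -4 ≤ -1 ≤ 4  true
(6) min(0, -1) = -1  true
(7) 4G + 3C = 4(4) + 3(-1) = 13  true

All constraints are satisfied.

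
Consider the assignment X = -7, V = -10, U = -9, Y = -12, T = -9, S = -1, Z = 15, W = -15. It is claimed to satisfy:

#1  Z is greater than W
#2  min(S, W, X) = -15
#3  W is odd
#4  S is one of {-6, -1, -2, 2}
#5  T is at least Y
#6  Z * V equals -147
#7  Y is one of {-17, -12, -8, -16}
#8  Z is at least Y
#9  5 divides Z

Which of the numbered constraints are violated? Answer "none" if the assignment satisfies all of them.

#1 Z = 15, W = -15; 15 > -15 — OK.
#2 min(-1, -15, -7) = -15 — OK.
#3 W = -15 is odd — OK.
#4 S = -1 is in {-6, -1, -2, 2} — OK.
#5 T = -9, Y = -12; -9 ≥ -12 — OK.
#6 Z * V = 15 * (-10) = -150, not -147 — violated.
#7 Y = -12 is in {-17, -12, -8, -16} — OK.
#8 Z = 15, Y = -12; 15 ≥ -12 — OK.
#9 15 / 5 = 3, so 5 divides 15 — OK.

The assignment fails constraint 6.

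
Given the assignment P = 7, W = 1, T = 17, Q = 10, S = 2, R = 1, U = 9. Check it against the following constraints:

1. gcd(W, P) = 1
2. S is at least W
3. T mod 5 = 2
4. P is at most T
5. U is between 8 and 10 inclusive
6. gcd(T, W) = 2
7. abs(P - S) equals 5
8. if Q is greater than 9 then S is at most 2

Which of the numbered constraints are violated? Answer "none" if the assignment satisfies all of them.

1. gcd(1, 7) = 1  OK
2. S = 2, W = 1; 2 ≥ 1  OK
3. 17 mod 5 = 2  OK
4. P = 7, T = 17; 7 ≤ 17  OK
5. U = 9 lies in [8, 10]  OK
6. gcd(17, 1) = 1, not 2  FAIL
7. abs(7 - 2) = 5  OK
8. Q = 10 > 9, so we need S ≤ 2; S = 2 ≤ 2  OK

Constraint 6 is violated.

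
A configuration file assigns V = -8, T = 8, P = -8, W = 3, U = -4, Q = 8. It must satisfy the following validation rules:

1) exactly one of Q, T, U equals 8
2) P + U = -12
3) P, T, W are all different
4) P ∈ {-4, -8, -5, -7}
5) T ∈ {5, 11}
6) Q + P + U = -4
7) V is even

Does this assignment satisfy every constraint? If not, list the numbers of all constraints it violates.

1) Q=8, T=8, U=-4; 2 of them equal 8, not exactly one — does not hold.
2) P + U = -8 + (-4) = -12 — holds.
3) values -8, 8, 3 are pairwise distinct — holds.
4) P = -8 is in {-4, -8, -5, -7} — holds.
5) T = 8 is not in {5, 11} — does not hold.
6) Q + P + U = 8 + (-8) + (-4) = -4 — holds.
7) V = -8 is even — holds.

Constraints 1 and 5 are violated.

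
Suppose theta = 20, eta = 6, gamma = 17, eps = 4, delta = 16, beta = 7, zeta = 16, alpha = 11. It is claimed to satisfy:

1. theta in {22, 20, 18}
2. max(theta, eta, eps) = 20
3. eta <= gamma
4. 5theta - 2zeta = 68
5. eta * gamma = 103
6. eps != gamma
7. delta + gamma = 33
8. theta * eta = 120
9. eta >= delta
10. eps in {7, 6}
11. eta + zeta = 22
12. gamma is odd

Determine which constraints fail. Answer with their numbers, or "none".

1. theta = 20 is in {22, 20, 18} — holds.
2. max(20, 6, 4) = 20 — holds.
3. eta = 6, gamma = 17; 6 ≤ 17 — holds.
4. 5theta - 2zeta = 5(20) - 2(16) = 68 — holds.
5. eta * gamma = 6 * 17 = 102, not 103 — does not hold.
6. eps = 4, gamma = 17; distinct — holds.
7. delta + gamma = 16 + 17 = 33 — holds.
8. theta * eta = 20 * 6 = 120 — holds.
9. eta = 6, delta = 16; 6 < 16 (want ≥) — does not hold.
10. eps = 4 is not in {7, 6} — does not hold.
11. eta + zeta = 6 + 16 = 22 — holds.
12. gamma = 17 is odd — holds.

No — constraints 5, 9, and 10 are not satisfied.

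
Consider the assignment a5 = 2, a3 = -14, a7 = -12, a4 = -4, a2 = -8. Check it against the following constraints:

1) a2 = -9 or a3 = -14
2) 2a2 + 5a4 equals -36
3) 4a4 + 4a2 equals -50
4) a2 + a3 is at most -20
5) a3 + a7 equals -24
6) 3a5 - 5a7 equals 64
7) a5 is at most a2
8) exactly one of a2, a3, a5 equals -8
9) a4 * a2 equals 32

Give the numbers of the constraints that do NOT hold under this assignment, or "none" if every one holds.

1) a2 = -8 ≠ -9, but a3 = -14 = -14 (second disjunct)  yes
2) 2a2 + 5a4 = 2(-8) + 5(-4) = -36  yes
3) 4a4 + 4a2 = 4(-4) + 4(-8) = -48, not -50  no
4) a2 + a3 = -8 + (-14) = -22; -22 ≤ -20  yes
5) a3 + a7 = -14 + (-12) = -26, not -24  no
6) 3a5 - 5a7 = 3(2) - 5(-12) = 66, not 64  no
7) a5 = 2, a2 = -8; 2 > -8 (want ≤)  no
8) a2=-8, a3=-14, a5=2; 1 of them equals -8  yes
9) a4 * a2 = -4 * (-8) = 32  yes

No — constraints 3, 5, 6, 7 are not satisfied.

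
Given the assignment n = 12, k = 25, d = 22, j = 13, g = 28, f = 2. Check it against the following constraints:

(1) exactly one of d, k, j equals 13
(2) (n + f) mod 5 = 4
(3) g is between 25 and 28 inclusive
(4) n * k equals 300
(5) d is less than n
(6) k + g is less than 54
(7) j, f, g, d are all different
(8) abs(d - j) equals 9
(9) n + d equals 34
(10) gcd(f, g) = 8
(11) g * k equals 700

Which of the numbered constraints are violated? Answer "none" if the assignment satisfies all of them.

(1) d=22, k=25, j=13; 1 of them equals 13 — holds.
(2) n + f = 14; 14 mod 5 = 4 — holds.
(3) g = 28 lies in [25, 28] — holds.
(4) n * k = 12 * 25 = 300 — holds.
(5) d = 22, n = 12; 22 ≥ 12 (want <) — fails.
(6) k + g = 25 + 28 = 53; 53 < 54 — holds.
(7) values 13, 2, 28, 22 are pairwise distinct — holds.
(8) abs(22 - 13) = 9 — holds.
(9) n + d = 12 + 22 = 34 — holds.
(10) gcd(2, 28) = 2, not 8 — fails.
(11) g * k = 28 * 25 = 700 — holds.

Constraints 5, 10 do not hold.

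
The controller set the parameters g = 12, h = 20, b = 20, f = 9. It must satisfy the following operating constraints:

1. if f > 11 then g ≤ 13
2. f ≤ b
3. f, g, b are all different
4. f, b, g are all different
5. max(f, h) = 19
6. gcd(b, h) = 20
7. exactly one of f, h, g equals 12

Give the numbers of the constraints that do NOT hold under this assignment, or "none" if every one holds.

The assignment fails constraint 5.

1. f = 9, not > 11; antecedent false, conditional vacuously true  holds
2. f = 9, b = 20; 9 ≤ 20  holds
3. values 9, 12, 20 are pairwise distinct  holds
4. values 9, 20, 12 are pairwise distinct  holds
5. max(9, 20) = 20, not 19  fails
6. gcd(20, 20) = 20  holds
7. f=9, h=20, g=12; 1 of them equals 12  holds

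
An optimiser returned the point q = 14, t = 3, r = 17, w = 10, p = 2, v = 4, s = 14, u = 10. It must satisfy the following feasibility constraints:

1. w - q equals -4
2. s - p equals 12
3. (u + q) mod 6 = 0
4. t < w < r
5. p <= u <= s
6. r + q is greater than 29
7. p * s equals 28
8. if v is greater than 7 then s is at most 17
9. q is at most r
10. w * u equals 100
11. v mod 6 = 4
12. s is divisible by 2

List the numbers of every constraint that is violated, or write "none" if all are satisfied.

No violations.

1. w - q = 10 - 14 = -4  holds
2. s - p = 14 - 2 = 12  holds
3. u + q = 24; 24 mod 6 = 0  holds
4. values 3 < 10 < 17  holds
5. values 2 <= 10 <= 14  holds
6. r + q = 17 + 14 = 31; 31 > 29  holds
7. p * s = 2 * 14 = 28  holds
8. v = 4, not > 7; antecedent false, conditional vacuously true  holds
9. q = 14, r = 17; 14 ≤ 17  holds
10. w * u = 10 * 10 = 100  holds
11. 4 mod 6 = 4  holds
12. 14 / 2 = 7, so 2 divides 14  holds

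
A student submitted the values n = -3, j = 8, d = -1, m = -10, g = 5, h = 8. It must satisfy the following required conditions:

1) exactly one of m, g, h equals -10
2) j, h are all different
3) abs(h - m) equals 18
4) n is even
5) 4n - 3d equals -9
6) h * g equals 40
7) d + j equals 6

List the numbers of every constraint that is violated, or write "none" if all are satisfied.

No — constraints 2, 4, and 7 are not satisfied.

1) m=-10, g=5, h=8; 1 of them equals -10 — OK.
2) j = h = 8, not all different — violated.
3) abs(8 - (-10)) = 18 — OK.
4) n = -3 is odd — violated.
5) 4n - 3d = 4(-3) - 3(-1) = -9 — OK.
6) h * g = 8 * 5 = 40 — OK.
7) d + j = -1 + 8 = 7, not 6 — violated.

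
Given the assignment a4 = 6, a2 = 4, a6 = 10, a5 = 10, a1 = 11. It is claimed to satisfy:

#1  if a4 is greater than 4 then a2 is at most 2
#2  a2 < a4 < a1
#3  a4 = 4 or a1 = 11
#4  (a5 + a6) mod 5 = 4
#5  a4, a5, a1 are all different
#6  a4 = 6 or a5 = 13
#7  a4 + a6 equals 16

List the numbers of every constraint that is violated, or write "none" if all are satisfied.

#1 a4 = 6 > 4, so we need a2 ≤ 2; but a2 = 4 > 2  no
#2 values 4 < 6 < 11  yes
#3 a4 = 6 ≠ 4, but a1 = 11 = 11 (second disjunct)  yes
#4 a5 + a6 = 20; 20 mod 5 = 0, not 4  no
#5 values 6, 10, 11 are pairwise distinct  yes
#6 a4 = 6 = 6 (first disjunct)  yes
#7 a4 + a6 = 6 + 10 = 16  yes

Violated: 1 and 4.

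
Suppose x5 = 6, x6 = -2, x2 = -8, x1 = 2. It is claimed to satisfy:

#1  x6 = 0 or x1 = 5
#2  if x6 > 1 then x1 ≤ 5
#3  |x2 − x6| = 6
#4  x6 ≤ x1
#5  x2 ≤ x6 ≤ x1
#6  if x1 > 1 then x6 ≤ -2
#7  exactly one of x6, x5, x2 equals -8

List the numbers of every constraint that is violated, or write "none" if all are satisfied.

#1 x6 = -2 ≠ 0 and x1 = 2 ≠ 5; both disjuncts false — fails.
#2 x6 = -2, not > 1; antecedent false, conditional vacuously true — holds.
#3 |-8 − (-2)| = 6 — holds.
#4 x6 = -2, x1 = 2; -2 ≤ 2 — holds.
#5 values -8 ≤ -2 ≤ 2 — holds.
#6 x1 = 2 > 1, so we need x6 ≤ -2; x6 = -2 ≤ -2 — holds.
#7 x6=-2, x5=6, x2=-8; 1 of them equals -8 — holds.

Constraint 1 does not hold.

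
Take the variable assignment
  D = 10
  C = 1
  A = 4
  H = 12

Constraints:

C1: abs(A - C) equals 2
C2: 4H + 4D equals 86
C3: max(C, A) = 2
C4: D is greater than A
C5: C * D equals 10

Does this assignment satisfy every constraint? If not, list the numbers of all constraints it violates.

C1: abs(4 - 1) = 3, not 2 — violated.
C2: 4H + 4D = 4(12) + 4(10) = 88, not 86 — violated.
C3: max(1, 4) = 4, not 2 — violated.
C4: D = 10, A = 4; 10 > 4 — OK.
C5: C * D = 1 * 10 = 10 — OK.

Constraints 1, 2, and 3 are violated.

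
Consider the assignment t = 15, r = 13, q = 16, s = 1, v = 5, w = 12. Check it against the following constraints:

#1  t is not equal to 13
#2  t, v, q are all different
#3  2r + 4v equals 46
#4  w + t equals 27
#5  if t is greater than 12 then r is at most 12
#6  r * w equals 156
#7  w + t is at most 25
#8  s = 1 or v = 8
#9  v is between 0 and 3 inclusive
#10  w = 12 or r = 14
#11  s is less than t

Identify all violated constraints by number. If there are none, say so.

Constraints 5, 7, and 9 are violated.

#1 t = 15, and 15 ≠ 13 — satisfied.
#2 values 15, 5, 16 are pairwise distinct — satisfied.
#3 2r + 4v = 2(13) + 4(5) = 46 — satisfied.
#4 w + t = 12 + 15 = 27 — satisfied.
#5 t = 15 > 12, so we need r ≤ 12; but r = 13 > 12 — violated.
#6 r * w = 13 * 12 = 156 — satisfied.
#7 w + t = 12 + 15 = 27; 27 > 25, bound 25 not met — violated.
#8 s = 1 = 1 (first disjunct) — satisfied.
#9 v = 5 is outside [0, 3] — violated.
#10 w = 12 = 12 (first disjunct) — satisfied.
#11 s = 1, t = 15; 1 < 15 — satisfied.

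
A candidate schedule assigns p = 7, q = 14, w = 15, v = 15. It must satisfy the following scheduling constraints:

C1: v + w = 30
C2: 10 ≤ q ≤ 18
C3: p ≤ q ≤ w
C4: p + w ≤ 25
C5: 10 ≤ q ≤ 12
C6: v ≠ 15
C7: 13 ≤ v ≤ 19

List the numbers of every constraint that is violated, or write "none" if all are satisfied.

Constraints 5 and 6 do not hold.

C1: v + w = 15 + 15 = 30  ✔
C2: q = 14 lies in [10, 18]  ✔
C3: values 7 ≤ 14 ≤ 15  ✔
C4: p + w = 7 + 15 = 22; 22 ≤ 25  ✔
C5: q = 14 is outside [10, 12]  ✘
C6: v = 15, but 15 is required to differ  ✘
C7: v = 15 lies in [13, 19]  ✔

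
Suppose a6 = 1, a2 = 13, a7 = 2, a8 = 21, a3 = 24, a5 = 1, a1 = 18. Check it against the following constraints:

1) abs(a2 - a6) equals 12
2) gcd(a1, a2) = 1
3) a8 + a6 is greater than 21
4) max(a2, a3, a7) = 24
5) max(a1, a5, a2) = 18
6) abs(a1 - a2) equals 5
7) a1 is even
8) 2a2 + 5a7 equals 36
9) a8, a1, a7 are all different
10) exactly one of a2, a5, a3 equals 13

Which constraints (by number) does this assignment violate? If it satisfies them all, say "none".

1) abs(13 - 1) = 12 — satisfied.
2) gcd(18, 13) = 1 — satisfied.
3) a8 + a6 = 21 + 1 = 22; 22 > 21 — satisfied.
4) max(13, 24, 2) = 24 — satisfied.
5) max(18, 1, 13) = 18 — satisfied.
6) abs(18 - 13) = 5 — satisfied.
7) a1 = 18 is even — satisfied.
8) 2a2 + 5a7 = 2(13) + 5(2) = 36 — satisfied.
9) values 21, 18, 2 are pairwise distinct — satisfied.
10) a2=13, a5=1, a3=24; 1 of them equals 13 — satisfied.

All constraints are satisfied.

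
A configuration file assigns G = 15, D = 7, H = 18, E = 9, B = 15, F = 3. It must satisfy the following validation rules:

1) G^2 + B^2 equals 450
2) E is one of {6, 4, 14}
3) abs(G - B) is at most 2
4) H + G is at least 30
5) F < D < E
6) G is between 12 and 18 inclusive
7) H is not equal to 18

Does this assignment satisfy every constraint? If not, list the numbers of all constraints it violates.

1) G^2 + B^2 = 15^2 + 15^2 = 225 + 225 = 450 — holds.
2) E = 9 is not in {6, 4, 14} — fails.
3) abs(15 - 15) = 0; 0 ≤ 2 — holds.
4) H + G = 18 + 15 = 33; 33 ≥ 30 — holds.
5) values 3 < 7 < 9 — holds.
6) G = 15 lies in [12, 18] — holds.
7) H = 18, but 18 is required to differ — fails.

Constraints 2, 7 are violated.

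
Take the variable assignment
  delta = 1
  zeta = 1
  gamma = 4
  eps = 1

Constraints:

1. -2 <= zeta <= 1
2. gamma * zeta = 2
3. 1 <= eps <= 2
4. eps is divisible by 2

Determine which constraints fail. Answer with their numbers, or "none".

1. zeta = 1 lies in [-2, 1]  yes
2. gamma * zeta = 4 * 1 = 4, not 2  no
3. eps = 1 lies in [1, 2]  yes
4. 1 = 2*0 + 1, so 2 does not divide 1  no

No — constraints 2 and 4 are not satisfied.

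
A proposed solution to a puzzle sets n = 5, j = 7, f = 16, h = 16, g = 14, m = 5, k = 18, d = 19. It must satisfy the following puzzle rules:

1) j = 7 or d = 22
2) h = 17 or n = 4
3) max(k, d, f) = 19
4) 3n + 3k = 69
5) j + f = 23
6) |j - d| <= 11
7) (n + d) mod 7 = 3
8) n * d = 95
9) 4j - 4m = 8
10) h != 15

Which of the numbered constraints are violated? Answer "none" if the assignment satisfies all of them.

No — constraints 2, 6 are not satisfied.

1) j = 7 = 7 (first disjunct) — OK.
2) h = 16 ≠ 17 and n = 5 ≠ 4; both disjuncts false — violated.
3) max(18, 19, 16) = 19 — OK.
4) 3n + 3k = 3(5) + 3(18) = 69 — OK.
5) j + f = 7 + 16 = 23 — OK.
6) |7 - 19| = 12; 12 > 11, exceeds bound 11 — violated.
7) n + d = 24; 24 mod 7 = 3 — OK.
8) n * d = 5 * 19 = 95 — OK.
9) 4j - 4m = 4(7) - 4(5) = 8 — OK.
10) h = 16, and 16 ≠ 15 — OK.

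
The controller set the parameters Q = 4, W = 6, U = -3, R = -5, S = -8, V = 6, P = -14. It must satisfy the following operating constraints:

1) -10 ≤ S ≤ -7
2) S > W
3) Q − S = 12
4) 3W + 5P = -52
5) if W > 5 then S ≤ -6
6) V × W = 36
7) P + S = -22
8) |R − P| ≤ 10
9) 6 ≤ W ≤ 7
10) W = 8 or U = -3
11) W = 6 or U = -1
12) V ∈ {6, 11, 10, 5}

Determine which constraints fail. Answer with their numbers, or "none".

The assignment fails constraint 2.

1) S = -8 lies in [-10, -7] — holds.
2) S = -8, W = 6; -8 ≤ 6 (want >) — does not hold.
3) Q − S = 4 − (-8) = 12 — holds.
4) 3W + 5P = 3(6) + 5(-14) = -52 — holds.
5) W = 6 > 5, so we need S ≤ -6; S = -8 ≤ -6 — holds.
6) V × W = 6 × 6 = 36 — holds.
7) P + S = -14 + (-8) = -22 — holds.
8) |-5 − (-14)| = 9; 9 ≤ 10 — holds.
9) W = 6 lies in [6, 7] — holds.
10) W = 6 ≠ 8, but U = -3 = -3 (second disjunct) — holds.
11) W = 6 = 6 (first disjunct) — holds.
12) V = 6 is in {6, 11, 10, 5} — holds.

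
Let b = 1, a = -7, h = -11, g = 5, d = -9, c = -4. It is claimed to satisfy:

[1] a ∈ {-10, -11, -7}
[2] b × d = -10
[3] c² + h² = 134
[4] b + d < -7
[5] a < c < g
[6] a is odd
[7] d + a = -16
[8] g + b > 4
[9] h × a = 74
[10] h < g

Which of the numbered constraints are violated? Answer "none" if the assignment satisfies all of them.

The assignment fails constraints 2, 3, 9.

[1] a = -7 is in {-10, -11, -7} — holds.
[2] b × d = 1 × (-9) = -9, not -10 — fails.
[3] c² + h² = (-4)² + (-11)² = 16 + 121 = 137, not 134 — fails.
[4] b + d = 1 + (-9) = -8; -8 < -7 — holds.
[5] values -7 < -4 < 5 — holds.
[6] a = -7 is odd — holds.
[7] d + a = -9 + (-7) = -16 — holds.
[8] g + b = 5 + 1 = 6; 6 > 4 — holds.
[9] h × a = -11 × (-7) = 77, not 74 — fails.
[10] h = -11, g = 5; -11 < 5 — holds.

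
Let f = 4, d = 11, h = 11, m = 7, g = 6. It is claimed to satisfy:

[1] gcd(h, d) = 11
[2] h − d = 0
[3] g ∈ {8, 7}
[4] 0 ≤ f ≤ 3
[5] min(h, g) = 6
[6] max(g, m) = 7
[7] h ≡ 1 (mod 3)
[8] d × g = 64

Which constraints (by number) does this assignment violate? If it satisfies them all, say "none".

[1] gcd(11, 11) = 11  ✓
[2] h − d = 11 − 11 = 0  ✓
[3] g = 6 is not in {8, 7}  ✗
[4] f = 4 is outside [0, 3]  ✗
[5] min(11, 6) = 6  ✓
[6] max(6, 7) = 7  ✓
[7] 11 mod 3 = 2, not 1  ✗
[8] d × g = 11 × 6 = 66, not 64  ✗

Constraints 3, 4, 7, and 8 are violated.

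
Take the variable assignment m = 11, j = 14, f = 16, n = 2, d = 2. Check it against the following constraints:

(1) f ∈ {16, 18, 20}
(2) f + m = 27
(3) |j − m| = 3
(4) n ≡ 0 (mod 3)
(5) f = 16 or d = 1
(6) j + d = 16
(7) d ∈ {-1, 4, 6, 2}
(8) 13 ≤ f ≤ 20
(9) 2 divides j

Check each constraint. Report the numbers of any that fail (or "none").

Violated: 4.

(1) f = 16 is in {16, 18, 20} — OK.
(2) f + m = 16 + 11 = 27 — OK.
(3) |14 − 11| = 3 — OK.
(4) 2 mod 3 = 2, not 0 — violated.
(5) f = 16 = 16 (first disjunct) — OK.
(6) j + d = 14 + 2 = 16 — OK.
(7) d = 2 is in {-1, 4, 6, 2} — OK.
(8) f = 16 lies in [13, 20] — OK.
(9) 14 / 2 = 7, so 2 divides 14 — OK.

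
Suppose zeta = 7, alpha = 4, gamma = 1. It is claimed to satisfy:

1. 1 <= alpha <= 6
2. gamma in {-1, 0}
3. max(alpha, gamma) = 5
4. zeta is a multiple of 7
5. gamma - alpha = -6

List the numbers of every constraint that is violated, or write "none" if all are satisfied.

1. alpha = 4 lies in [1, 6] — holds.
2. gamma = 1 is not in {-1, 0} — fails.
3. max(4, 1) = 4, not 5 — fails.
4. 7 / 7 = 1, so 7 divides 7 — holds.
5. gamma - alpha = 1 - 4 = -3, not -6 — fails.

Constraints 2, 3, and 5 are violated.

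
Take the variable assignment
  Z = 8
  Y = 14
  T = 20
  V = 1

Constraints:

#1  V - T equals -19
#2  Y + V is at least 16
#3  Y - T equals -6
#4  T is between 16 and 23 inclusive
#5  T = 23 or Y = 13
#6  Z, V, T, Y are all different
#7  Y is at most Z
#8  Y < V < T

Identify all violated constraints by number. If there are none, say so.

#1 V - T = 1 - 20 = -19 — satisfied.
#2 Y + V = 14 + 1 = 15; 15 < 16, bound 16 not met — violated.
#3 Y - T = 14 - 20 = -6 — satisfied.
#4 T = 20 lies in [16, 23] — satisfied.
#5 T = 20 ≠ 23 and Y = 14 ≠ 13; both disjuncts false — violated.
#6 values 8, 1, 20, 14 are pairwise distinct — satisfied.
#7 Y = 14, Z = 8; 14 > 8 (want ≤) — violated.
#8 values 14, 1, 20; Y = 14 is not < V = 1 — violated.

No — constraints 2, 5, 7, and 8 are not satisfied.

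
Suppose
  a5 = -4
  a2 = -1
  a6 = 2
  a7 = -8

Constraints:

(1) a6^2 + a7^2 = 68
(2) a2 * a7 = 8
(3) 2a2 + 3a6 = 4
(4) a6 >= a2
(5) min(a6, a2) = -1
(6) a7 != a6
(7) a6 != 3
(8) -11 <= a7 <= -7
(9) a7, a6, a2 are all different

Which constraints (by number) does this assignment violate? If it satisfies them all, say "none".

None — every constraint holds.

(1) a6^2 + a7^2 = 2^2 + (-8)^2 = 4 + 64 = 68  yes
(2) a2 * a7 = -1 * (-8) = 8  yes
(3) 2a2 + 3a6 = 2(-1) + 3(2) = 4  yes
(4) a6 = 2, a2 = -1; 2 ≥ -1  yes
(5) min(2, -1) = -1  yes
(6) a7 = -8, a6 = 2; distinct  yes
(7) a6 = 2, and 2 ≠ 3  yes
(8) a7 = -8 lies in [-11, -7]  yes
(9) values -8, 2, -1 are pairwise distinct  yes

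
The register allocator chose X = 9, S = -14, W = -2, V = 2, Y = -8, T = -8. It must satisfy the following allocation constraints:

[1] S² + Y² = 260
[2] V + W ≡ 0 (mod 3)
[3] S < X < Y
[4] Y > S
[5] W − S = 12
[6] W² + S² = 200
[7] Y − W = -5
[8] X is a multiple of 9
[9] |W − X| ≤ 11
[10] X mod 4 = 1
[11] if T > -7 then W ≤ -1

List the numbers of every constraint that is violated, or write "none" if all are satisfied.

[1] S² + Y² = (-14)² + (-8)² = 196 + 64 = 260 — satisfied.
[2] V + W = 0; 0 mod 3 = 0 — satisfied.
[3] values -14, 9, -8; X = 9 is not < Y = -8 — violated.
[4] Y = -8, S = -14; -8 > -14 — satisfied.
[5] W − S = -2 − (-14) = 12 — satisfied.
[6] W² + S² = (-2)² + (-14)² = 4 + 196 = 200 — satisfied.
[7] Y − W = -8 − (-2) = -6, not -5 — violated.
[8] 9 / 9 = 1, so 9 divides 9 — satisfied.
[9] |-2 − 9| = 11; 11 ≤ 11 — satisfied.
[10] 9 mod 4 = 1 — satisfied.
[11] T = -8, not > -7; antecedent false, conditional vacuously true — satisfied.

Violated: 3, 7.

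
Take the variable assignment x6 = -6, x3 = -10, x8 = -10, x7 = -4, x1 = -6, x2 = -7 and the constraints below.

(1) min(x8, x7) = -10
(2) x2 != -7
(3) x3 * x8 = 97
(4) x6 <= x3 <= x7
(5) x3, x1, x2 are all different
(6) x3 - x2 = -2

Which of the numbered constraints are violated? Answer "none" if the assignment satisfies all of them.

(1) min(-10, -4) = -10 — OK.
(2) x2 = -7, but -7 is required to differ — violated.
(3) x3 * x8 = -10 * (-10) = 100, not 97 — violated.
(4) values -6, -10, -4; x6 = -6 is not <= x3 = -10 — violated.
(5) values -10, -6, -7 are pairwise distinct — OK.
(6) x3 - x2 = -10 - (-7) = -3, not -2 — violated.

Constraints 2, 3, 4, 6 do not hold.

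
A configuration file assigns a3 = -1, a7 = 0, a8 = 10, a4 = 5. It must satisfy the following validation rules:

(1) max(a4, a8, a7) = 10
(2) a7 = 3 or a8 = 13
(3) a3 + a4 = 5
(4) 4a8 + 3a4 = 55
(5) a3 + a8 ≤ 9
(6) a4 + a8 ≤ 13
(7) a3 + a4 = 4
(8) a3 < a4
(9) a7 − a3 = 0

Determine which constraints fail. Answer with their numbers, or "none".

Violated: 2, 3, 6, and 9.

(1) max(5, 10, 0) = 10  yes
(2) a7 = 0 ≠ 3 and a8 = 10 ≠ 13; both disjuncts false  no
(3) a3 + a4 = -1 + 5 = 4, not 5  no
(4) 4a8 + 3a4 = 4(10) + 3(5) = 55  yes
(5) a3 + a8 = -1 + 10 = 9; 9 ≤ 9  yes
(6) a4 + a8 = 5 + 10 = 15; 15 > 13, bound 13 not met  no
(7) a3 + a4 = -1 + 5 = 4  yes
(8) a3 = -1, a4 = 5; -1 < 5  yes
(9) a7 − a3 = 0 − (-1) = 1, not 0  no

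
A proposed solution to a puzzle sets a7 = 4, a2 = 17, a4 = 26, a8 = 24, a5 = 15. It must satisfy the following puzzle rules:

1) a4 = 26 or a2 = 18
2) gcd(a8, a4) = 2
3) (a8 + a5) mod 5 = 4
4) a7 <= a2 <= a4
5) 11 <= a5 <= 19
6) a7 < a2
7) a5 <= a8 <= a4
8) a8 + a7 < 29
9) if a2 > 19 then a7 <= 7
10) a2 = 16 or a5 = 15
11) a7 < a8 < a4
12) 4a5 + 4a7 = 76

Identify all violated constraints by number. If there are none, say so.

Yes — all constraints hold.

1) a4 = 26 = 26 (first disjunct) — holds.
2) gcd(24, 26) = 2 — holds.
3) a8 + a5 = 39; 39 mod 5 = 4 — holds.
4) values 4 <= 17 <= 26 — holds.
5) a5 = 15 lies in [11, 19] — holds.
6) a7 = 4, a2 = 17; 4 < 17 — holds.
7) values 15 <= 24 <= 26 — holds.
8) a8 + a7 = 24 + 4 = 28; 28 < 29 — holds.
9) a2 = 17, not > 19; antecedent false, conditional vacuously true — holds.
10) a2 = 17 ≠ 16, but a5 = 15 = 15 (second disjunct) — holds.
11) values 4 < 24 < 26 — holds.
12) 4a5 + 4a7 = 4(15) + 4(4) = 76 — holds.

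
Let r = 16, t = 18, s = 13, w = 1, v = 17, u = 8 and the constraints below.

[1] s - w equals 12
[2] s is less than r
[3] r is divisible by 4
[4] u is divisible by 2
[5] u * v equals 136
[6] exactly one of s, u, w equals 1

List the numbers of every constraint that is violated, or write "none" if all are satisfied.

[1] s - w = 13 - 1 = 12  yes
[2] s = 13, r = 16; 13 < 16  yes
[3] 16 / 4 = 4, so 4 divides 16  yes
[4] 8 / 2 = 4, so 2 divides 8  yes
[5] u * v = 8 * 17 = 136  yes
[6] s=13, u=8, w=1; 1 of them equals 1  yes

No violations.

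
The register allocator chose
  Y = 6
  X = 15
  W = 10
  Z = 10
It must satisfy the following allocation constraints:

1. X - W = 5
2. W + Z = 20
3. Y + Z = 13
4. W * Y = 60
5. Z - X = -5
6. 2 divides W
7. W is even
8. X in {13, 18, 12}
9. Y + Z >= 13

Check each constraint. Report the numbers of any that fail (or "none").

1. X - W = 15 - 10 = 5 — satisfied.
2. W + Z = 10 + 10 = 20 — satisfied.
3. Y + Z = 6 + 10 = 16, not 13 — violated.
4. W * Y = 10 * 6 = 60 — satisfied.
5. Z - X = 10 - 15 = -5 — satisfied.
6. 10 / 2 = 5, so 2 divides 10 — satisfied.
7. W = 10 is even — satisfied.
8. X = 15 is not in {13, 18, 12} — violated.
9. Y + Z = 6 + 10 = 16; 16 ≥ 13 — satisfied.

No — constraints 3, 8 are not satisfied.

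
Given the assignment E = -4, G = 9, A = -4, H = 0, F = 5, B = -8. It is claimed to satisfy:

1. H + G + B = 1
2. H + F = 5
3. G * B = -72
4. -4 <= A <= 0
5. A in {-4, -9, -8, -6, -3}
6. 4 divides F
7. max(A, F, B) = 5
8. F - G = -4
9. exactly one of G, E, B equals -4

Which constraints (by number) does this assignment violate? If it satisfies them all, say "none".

Violated: 6.

1. H + G + B = 0 + 9 + (-8) = 1  true
2. H + F = 0 + 5 = 5  true
3. G * B = 9 * (-8) = -72  true
4. A = -4 lies in [-4, 0]  true
5. A = -4 is in {-4, -9, -8, -6, -3}  true
6. 5 = 4*1 + 1, so 4 does not divide 5  false
7. max(-4, 5, -8) = 5  true
8. F - G = 5 - 9 = -4  true
9. G=9, E=-4, B=-8; 1 of them equals -4  true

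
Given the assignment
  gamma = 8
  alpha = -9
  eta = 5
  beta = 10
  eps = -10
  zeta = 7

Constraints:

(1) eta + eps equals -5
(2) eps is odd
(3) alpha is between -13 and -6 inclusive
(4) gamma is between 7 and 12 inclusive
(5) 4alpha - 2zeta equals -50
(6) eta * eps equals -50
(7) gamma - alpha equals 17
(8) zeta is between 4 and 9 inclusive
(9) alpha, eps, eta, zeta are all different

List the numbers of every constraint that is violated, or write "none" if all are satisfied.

The assignment fails constraint 2.

(1) eta + eps = 5 + (-10) = -5 — OK.
(2) eps = -10 is even — violated.
(3) alpha = -9 lies in [-13, -6] — OK.
(4) gamma = 8 lies in [7, 12] — OK.
(5) 4alpha - 2zeta = 4(-9) - 2(7) = -50 — OK.
(6) eta * eps = 5 * (-10) = -50 — OK.
(7) gamma - alpha = 8 - (-9) = 17 — OK.
(8) zeta = 7 lies in [4, 9] — OK.
(9) values -9, -10, 5, 7 are pairwise distinct — OK.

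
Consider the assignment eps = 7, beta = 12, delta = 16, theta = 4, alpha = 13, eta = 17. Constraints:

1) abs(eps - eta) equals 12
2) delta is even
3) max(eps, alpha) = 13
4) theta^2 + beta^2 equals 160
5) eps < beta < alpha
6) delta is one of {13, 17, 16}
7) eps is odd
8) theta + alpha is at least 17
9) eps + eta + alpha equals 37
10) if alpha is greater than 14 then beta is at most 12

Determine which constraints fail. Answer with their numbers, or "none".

1) abs(7 - 17) = 10, not 12  ✗
2) delta = 16 is even  ✓
3) max(7, 13) = 13  ✓
4) theta^2 + beta^2 = 4^2 + 12^2 = 16 + 144 = 160  ✓
5) values 7 < 12 < 13  ✓
6) delta = 16 is in {13, 17, 16}  ✓
7) eps = 7 is odd  ✓
8) theta + alpha = 4 + 13 = 17; 17 ≥ 17  ✓
9) eps + eta + alpha = 7 + 17 + 13 = 37  ✓
10) alpha = 13, not > 14; antecedent false, conditional vacuously true  ✓

Violated: 1.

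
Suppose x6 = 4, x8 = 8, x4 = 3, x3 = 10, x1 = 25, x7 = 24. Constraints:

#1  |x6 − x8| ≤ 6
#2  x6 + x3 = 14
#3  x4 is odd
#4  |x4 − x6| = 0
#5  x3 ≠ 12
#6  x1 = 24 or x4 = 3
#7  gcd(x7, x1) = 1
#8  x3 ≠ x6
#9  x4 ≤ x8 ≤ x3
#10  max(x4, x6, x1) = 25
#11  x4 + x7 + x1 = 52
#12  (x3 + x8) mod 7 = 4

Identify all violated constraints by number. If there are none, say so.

Constraint 4 is violated.

#1 |4 − 8| = 4; 4 ≤ 6 — OK.
#2 x6 + x3 = 4 + 10 = 14 — OK.
#3 x4 = 3 is odd — OK.
#4 |3 − 4| = 1, not 0 — violated.
#5 x3 = 10, and 10 ≠ 12 — OK.
#6 x1 = 25 ≠ 24, but x4 = 3 = 3 (second disjunct) — OK.
#7 gcd(24, 25) = 1 — OK.
#8 x3 = 10, x6 = 4; distinct — OK.
#9 values 3 ≤ 8 ≤ 10 — OK.
#10 max(3, 4, 25) = 25 — OK.
#11 x4 + x7 + x1 = 3 + 24 + 25 = 52 — OK.
#12 x3 + x8 = 18; 18 mod 7 = 4 — OK.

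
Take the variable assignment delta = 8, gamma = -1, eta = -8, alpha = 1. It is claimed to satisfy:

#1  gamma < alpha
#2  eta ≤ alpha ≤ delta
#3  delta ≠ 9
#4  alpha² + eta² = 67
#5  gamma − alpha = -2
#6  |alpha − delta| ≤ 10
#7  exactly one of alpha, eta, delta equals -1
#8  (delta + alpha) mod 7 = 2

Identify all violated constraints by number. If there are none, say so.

No — constraints 4 and 7 are not satisfied.

#1 gamma = -1, alpha = 1; -1 < 1  OK
#2 values -8 ≤ 1 ≤ 8  OK
#3 delta = 8, and 8 ≠ 9  OK
#4 alpha² + eta² = 1² + (-8)² = 1 + 64 = 65, not 67  FAIL
#5 gamma − alpha = -1 − 1 = -2  OK
#6 |1 − 8| = 7; 7 ≤ 10  OK
#7 alpha=1, eta=-8, delta=8; 0 of them equal -1, not exactly one  FAIL
#8 delta + alpha = 9; 9 mod 7 = 2  OK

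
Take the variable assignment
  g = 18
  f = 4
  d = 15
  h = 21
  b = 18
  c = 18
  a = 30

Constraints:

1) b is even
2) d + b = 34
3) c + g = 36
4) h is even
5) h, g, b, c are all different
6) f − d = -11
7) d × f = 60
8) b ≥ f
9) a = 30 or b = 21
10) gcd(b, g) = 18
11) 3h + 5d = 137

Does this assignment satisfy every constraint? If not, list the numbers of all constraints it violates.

1) b = 18 is even — OK.
2) d + b = 15 + 18 = 33, not 34 — violated.
3) c + g = 18 + 18 = 36 — OK.
4) h = 21 is odd — violated.
5) g = b = 18, not all different — violated.
6) f − d = 4 − 15 = -11 — OK.
7) d × f = 15 × 4 = 60 — OK.
8) b = 18, f = 4; 18 ≥ 4 — OK.
9) a = 30 = 30 (first disjunct) — OK.
10) gcd(18, 18) = 18 — OK.
11) 3h + 5d = 3(21) + 5(15) = 138, not 137 — violated.

Constraints 2, 4, 5, and 11 do not hold.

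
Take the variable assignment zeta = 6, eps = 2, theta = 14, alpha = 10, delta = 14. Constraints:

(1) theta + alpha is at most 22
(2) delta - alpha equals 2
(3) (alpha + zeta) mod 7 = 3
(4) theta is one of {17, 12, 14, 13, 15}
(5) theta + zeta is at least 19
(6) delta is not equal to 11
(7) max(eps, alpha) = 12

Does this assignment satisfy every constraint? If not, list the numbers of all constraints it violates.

(1) theta + alpha = 14 + 10 = 24; 24 > 22, bound 22 not met — violated.
(2) delta - alpha = 14 - 10 = 4, not 2 — violated.
(3) alpha + zeta = 16; 16 mod 7 = 2, not 3 — violated.
(4) theta = 14 is in {17, 12, 14, 13, 15} — OK.
(5) theta + zeta = 14 + 6 = 20; 20 ≥ 19 — OK.
(6) delta = 14, and 14 ≠ 11 — OK.
(7) max(2, 10) = 10, not 12 — violated.

Constraints 1, 2, 3, and 7 are violated.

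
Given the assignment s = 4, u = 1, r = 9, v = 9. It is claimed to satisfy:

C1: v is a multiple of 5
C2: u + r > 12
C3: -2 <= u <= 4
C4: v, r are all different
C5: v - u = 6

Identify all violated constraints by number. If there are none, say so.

Constraints 1, 2, 4, 5 do not hold.

C1: 9 = 5*1 + 4, so 5 does not divide 9 — violated.
C2: u + r = 1 + 9 = 10; 10 ≤ 12, bound 12 not met — violated.
C3: u = 1 lies in [-2, 4] — OK.
C4: v = r = 9, not all different — violated.
C5: v - u = 9 - 1 = 8, not 6 — violated.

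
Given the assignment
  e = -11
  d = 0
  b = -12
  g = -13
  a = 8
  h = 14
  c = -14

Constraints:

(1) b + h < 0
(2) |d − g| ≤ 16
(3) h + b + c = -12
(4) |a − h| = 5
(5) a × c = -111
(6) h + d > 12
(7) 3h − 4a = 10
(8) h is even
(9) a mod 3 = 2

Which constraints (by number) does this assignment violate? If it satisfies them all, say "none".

(1) b + h = -12 + 14 = 2; 2 ≥ 0, bound 0 not met  FAIL
(2) |0 − (-13)| = 13; 13 ≤ 16  OK
(3) h + b + c = 14 + (-12) + (-14) = -12  OK
(4) |8 − 14| = 6, not 5  FAIL
(5) a × c = 8 × (-14) = -112, not -111  FAIL
(6) h + d = 14 + 0 = 14; 14 > 12  OK
(7) 3h − 4a = 3(14) − 4(8) = 10  OK
(8) h = 14 is even  OK
(9) 8 mod 3 = 2  OK

The assignment fails constraints 1, 4, and 5.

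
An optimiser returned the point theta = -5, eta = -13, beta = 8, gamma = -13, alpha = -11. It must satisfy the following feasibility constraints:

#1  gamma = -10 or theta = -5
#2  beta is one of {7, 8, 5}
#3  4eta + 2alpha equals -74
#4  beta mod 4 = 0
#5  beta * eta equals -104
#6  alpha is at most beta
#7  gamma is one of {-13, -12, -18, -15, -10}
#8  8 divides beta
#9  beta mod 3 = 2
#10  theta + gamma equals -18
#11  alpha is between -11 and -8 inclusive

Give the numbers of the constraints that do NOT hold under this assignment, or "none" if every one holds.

None — every constraint holds.

#1 gamma = -13 ≠ -10, but theta = -5 = -5 (second disjunct) — OK.
#2 beta = 8 is in {7, 8, 5} — OK.
#3 4eta + 2alpha = 4(-13) + 2(-11) = -74 — OK.
#4 8 mod 4 = 0 — OK.
#5 beta * eta = 8 * (-13) = -104 — OK.
#6 alpha = -11, beta = 8; -11 ≤ 8 — OK.
#7 gamma = -13 is in {-13, -12, -18, -15, -10} — OK.
#8 8 / 8 = 1, so 8 divides 8 — OK.
#9 8 mod 3 = 2 — OK.
#10 theta + gamma = -5 + (-13) = -18 — OK.
#11 alpha = -11 lies in [-11, -8] — OK.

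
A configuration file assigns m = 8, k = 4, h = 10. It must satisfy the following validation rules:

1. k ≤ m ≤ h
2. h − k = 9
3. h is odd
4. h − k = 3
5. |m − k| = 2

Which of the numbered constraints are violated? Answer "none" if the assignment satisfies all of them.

1. values 4 ≤ 8 ≤ 10  yes
2. h − k = 10 − 4 = 6, not 9  no
3. h = 10 is even  no
4. h − k = 10 − 4 = 6, not 3  no
5. |8 − 4| = 4, not 2  no

Violated: 2, 3, 4, and 5.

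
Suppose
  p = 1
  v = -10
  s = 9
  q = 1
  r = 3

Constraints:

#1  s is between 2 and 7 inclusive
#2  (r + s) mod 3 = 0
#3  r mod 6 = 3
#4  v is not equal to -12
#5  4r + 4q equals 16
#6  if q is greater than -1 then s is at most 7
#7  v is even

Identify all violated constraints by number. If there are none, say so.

#1 s = 9 is outside [2, 7] — violated.
#2 r + s = 12; 12 mod 3 = 0 — satisfied.
#3 3 mod 6 = 3 — satisfied.
#4 v = -10, and -10 ≠ -12 — satisfied.
#5 4r + 4q = 4(3) + 4(1) = 16 — satisfied.
#6 q = 1 > -1, so we need s ≤ 7; but s = 9 > 7 — violated.
#7 v = -10 is even — satisfied.

Constraints 1, 6 do not hold.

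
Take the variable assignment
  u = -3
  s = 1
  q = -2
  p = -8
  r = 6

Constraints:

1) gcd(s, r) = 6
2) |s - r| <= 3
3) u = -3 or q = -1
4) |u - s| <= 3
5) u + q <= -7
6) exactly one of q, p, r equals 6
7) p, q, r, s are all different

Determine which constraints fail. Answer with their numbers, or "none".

Constraints 1, 2, 4, and 5 are violated.

1) gcd(1, 6) = 1, not 6  ✘
2) |1 - 6| = 5; 5 > 3, exceeds bound 3  ✘
3) u = -3 = -3 (first disjunct)  ✔
4) |-3 - 1| = 4; 4 > 3, exceeds bound 3  ✘
5) u + q = -3 + (-2) = -5; -5 > -7, bound -7 not met  ✘
6) q=-2, p=-8, r=6; 1 of them equals 6  ✔
7) values -8, -2, 6, 1 are pairwise distinct  ✔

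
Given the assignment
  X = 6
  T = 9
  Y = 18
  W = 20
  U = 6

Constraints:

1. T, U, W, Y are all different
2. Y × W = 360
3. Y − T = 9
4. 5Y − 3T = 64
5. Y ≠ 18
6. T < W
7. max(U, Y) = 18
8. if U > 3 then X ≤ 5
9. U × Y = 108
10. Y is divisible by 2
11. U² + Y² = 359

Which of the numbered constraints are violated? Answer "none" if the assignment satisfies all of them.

1. values 9, 6, 20, 18 are pairwise distinct  ✔
2. Y × W = 18 × 20 = 360  ✔
3. Y − T = 18 − 9 = 9  ✔
4. 5Y − 3T = 5(18) − 3(9) = 63, not 64  ✘
5. Y = 18, but 18 is required to differ  ✘
6. T = 9, W = 20; 9 < 20  ✔
7. max(6, 18) = 18  ✔
8. U = 6 > 3, so we need X ≤ 5; but X = 6 > 5  ✘
9. U × Y = 6 × 18 = 108  ✔
10. 18 / 2 = 9, so 2 divides 18  ✔
11. U² + Y² = 6² + 18² = 36 + 324 = 360, not 359  ✘

Constraints 4, 5, 8, and 11 are violated.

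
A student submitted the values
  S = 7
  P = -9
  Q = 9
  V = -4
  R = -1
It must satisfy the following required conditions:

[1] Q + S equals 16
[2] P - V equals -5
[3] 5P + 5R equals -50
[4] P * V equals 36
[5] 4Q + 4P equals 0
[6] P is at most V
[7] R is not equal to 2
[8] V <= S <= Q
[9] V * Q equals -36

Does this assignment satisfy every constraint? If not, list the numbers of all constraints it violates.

[1] Q + S = 9 + 7 = 16  ✔
[2] P - V = -9 - (-4) = -5  ✔
[3] 5P + 5R = 5(-9) + 5(-1) = -50  ✔
[4] P * V = -9 * (-4) = 36  ✔
[5] 4Q + 4P = 4(9) + 4(-9) = 0  ✔
[6] P = -9, V = -4; -9 ≤ -4  ✔
[7] R = -1, and -1 ≠ 2  ✔
[8] values -4 <= 7 <= 9  ✔
[9] V * Q = -4 * 9 = -36  ✔

None — every constraint holds.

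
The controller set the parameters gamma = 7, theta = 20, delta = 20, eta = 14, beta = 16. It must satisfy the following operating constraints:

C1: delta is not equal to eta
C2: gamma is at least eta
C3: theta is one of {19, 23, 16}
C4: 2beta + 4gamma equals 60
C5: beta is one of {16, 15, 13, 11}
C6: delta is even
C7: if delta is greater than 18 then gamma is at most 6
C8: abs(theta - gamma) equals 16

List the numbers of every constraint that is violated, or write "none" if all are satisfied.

C1: delta = 20, eta = 14; distinct — holds.
C2: gamma = 7, eta = 14; 7 < 14 (want ≥) — does not hold.
C3: theta = 20 is not in {19, 23, 16} — does not hold.
C4: 2beta + 4gamma = 2(16) + 4(7) = 60 — holds.
C5: beta = 16 is in {16, 15, 13, 11} — holds.
C6: delta = 20 is even — holds.
C7: delta = 20 > 18, so we need gamma ≤ 6; but gamma = 7 > 6 — does not hold.
C8: abs(20 - 7) = 13, not 16 — does not hold.

Constraints 2, 3, 7, 8 do not hold.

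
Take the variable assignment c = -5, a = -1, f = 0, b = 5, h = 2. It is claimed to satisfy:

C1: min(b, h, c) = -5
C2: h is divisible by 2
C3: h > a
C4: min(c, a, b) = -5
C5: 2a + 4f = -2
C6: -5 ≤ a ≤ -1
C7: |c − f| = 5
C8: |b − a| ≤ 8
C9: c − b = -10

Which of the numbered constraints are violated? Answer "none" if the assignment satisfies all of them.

No violations.

C1: min(5, 2, -5) = -5 — satisfied.
C2: 2 / 2 = 1, so 2 divides 2 — satisfied.
C3: h = 2, a = -1; 2 > -1 — satisfied.
C4: min(-5, -1, 5) = -5 — satisfied.
C5: 2a + 4f = 2(-1) + 4(0) = -2 — satisfied.
C6: a = -1 lies in [-5, -1] — satisfied.
C7: |-5 − 0| = 5 — satisfied.
C8: |5 − (-1)| = 6; 6 ≤ 8 — satisfied.
C9: c − b = -5 − 5 = -10 — satisfied.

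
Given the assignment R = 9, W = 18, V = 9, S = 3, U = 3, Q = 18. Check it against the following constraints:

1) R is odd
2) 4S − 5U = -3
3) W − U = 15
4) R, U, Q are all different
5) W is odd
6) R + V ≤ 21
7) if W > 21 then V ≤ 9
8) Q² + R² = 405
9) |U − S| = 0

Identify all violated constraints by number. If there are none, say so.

1) R = 9 is odd  true
2) 4S − 5U = 4(3) − 5(3) = -3  true
3) W − U = 18 − 3 = 15  true
4) values 9, 3, 18 are pairwise distinct  true
5) W = 18 is even  false
6) R + V = 9 + 9 = 18; 18 ≤ 21  true
7) W = 18, not > 21; antecedent false, conditional vacuously true  true
8) Q² + R² = 18² + 9² = 324 + 81 = 405  true
9) |3 − 3| = 0  true

The assignment fails constraint 5.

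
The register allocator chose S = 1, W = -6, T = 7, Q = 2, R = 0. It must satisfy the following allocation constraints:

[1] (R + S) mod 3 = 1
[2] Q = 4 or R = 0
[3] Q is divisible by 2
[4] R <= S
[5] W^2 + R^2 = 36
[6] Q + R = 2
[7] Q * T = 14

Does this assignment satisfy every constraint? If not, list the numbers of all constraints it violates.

Yes — all constraints hold.

[1] R + S = 1; 1 mod 3 = 1  OK
[2] Q = 2 ≠ 4, but R = 0 = 0 (second disjunct)  OK
[3] 2 / 2 = 1, so 2 divides 2  OK
[4] R = 0, S = 1; 0 ≤ 1  OK
[5] W^2 + R^2 = (-6)^2 + 0^2 = 36 + 0 = 36  OK
[6] Q + R = 2 + 0 = 2  OK
[7] Q * T = 2 * 7 = 14  OK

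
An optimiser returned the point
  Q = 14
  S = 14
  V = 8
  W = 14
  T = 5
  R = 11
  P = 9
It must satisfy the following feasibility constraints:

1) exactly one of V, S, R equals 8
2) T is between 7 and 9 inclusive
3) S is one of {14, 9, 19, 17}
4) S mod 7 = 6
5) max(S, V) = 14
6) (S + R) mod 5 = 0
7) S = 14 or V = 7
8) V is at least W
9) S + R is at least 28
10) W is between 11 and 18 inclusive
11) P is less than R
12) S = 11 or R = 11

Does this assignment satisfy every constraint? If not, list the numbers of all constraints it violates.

Violated: 2, 4, 8, and 9.

1) V=8, S=14, R=11; 1 of them equals 8 — holds.
2) T = 5 is outside [7, 9] — does not hold.
3) S = 14 is in {14, 9, 19, 17} — holds.
4) 14 mod 7 = 0, not 6 — does not hold.
5) max(14, 8) = 14 — holds.
6) S + R = 25; 25 mod 5 = 0 — holds.
7) S = 14 = 14 (first disjunct) — holds.
8) V = 8, W = 14; 8 < 14 (want ≥) — does not hold.
9) S + R = 14 + 11 = 25; 25 < 28, bound 28 not met — does not hold.
10) W = 14 lies in [11, 18] — holds.
11) P = 9, R = 11; 9 < 11 — holds.
12) S = 14 ≠ 11, but R = 11 = 11 (second disjunct) — holds.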